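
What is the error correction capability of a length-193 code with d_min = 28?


Correction capability = floor((d-1)/2) = floor((28-1)/2) = 13

13 errors


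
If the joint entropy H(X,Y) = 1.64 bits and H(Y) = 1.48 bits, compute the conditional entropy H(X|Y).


H(X|Y) = H(X,Y) - H(Y) = 1.64 - 1.48 = 0.16

0.16 bits


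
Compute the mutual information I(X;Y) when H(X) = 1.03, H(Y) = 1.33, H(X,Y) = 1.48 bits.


I(X;Y) = H(X) + H(Y) - H(X,Y) = 1.03 + 1.33 - 1.48 = 0.88

0.88 bits


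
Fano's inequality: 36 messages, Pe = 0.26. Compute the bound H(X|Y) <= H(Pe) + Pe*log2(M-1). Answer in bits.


H(Pe) = -Pe*log2(Pe) - (1-Pe)*log2(1-Pe) = -0.26*log2(0.26) - 0.74*log2(0.74) = 0.505288 + 0.321458 = 0.8267. Pe*log2(M-1) = 0.26*log2(35) = 1.333614. Bound = H(Pe) + Pe*log2(M-1) = 0.505288 + 0.321458 + 1.333614 = 2.1604

2.1604 bits


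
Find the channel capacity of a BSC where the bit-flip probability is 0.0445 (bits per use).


H(p) = -p*log2(p) - (1-p)*log2(1-p) = -0.0445*log2(0.0445) - 0.9555*log2(0.9555) = 0.199807 + 0.062750 = 0.2626. C = 1 - H(p) = 1 - 0.2626 = 0.7374

0.7374 bits


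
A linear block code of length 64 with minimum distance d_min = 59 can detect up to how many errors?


Detection capability = d_min - 1 = 59 - 1 = 58

58 errors


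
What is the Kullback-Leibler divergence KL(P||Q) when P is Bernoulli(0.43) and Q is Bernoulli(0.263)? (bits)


KL = p*log2(p/q) + (1-p)*log2((1-p)/(1-q)) = 0.43*log2(0.43/0.263) + 0.57*log2(0.57/0.737) = 0.0937

0.0937 bits


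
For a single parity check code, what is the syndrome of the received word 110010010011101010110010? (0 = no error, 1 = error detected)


Syndrome = XOR of all bits = 1 XOR 1 XOR 0 XOR 0 XOR 1 XOR 0 XOR 0 XOR 1 XOR 0 XOR 0 XOR 1 XOR 1 XOR 1 XOR 0 XOR 1 XOR 0 XOR 1 XOR 0 XOR 1 XOR 1 XOR 0 XOR 0 XOR 1 XOR 0 = 0

0


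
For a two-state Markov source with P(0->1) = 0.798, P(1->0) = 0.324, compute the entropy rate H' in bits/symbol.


Stationary distribution: pi_0 = p10/(p01+p10) = 0.2888, pi_1 = 0.7112. Entropy rate H' = pi_0*H(p01) + pi_1*H(p10) = 0.2888*0.7259 + 0.7112*0.9087 = 0.8559

0.8559 bits/symbol


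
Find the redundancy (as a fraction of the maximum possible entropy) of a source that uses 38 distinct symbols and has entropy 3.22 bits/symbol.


H_max = log2(K) = log2(38) = 5.2479 bits/symbol. Redundancy = 1 - H/H_max = 1 - 3.22/5.2479 = 1 - 0.6136 = 0.3864

0.3864


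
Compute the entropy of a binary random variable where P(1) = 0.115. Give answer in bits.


H = -p*log2(p) - (1-p)*log2(1-p). -0.115*log2(0.115) = 0.358834; -0.885*log2(0.885) = 0.155982. H = 0.358834 + 0.155982 = 0.5148

0.5148 bits


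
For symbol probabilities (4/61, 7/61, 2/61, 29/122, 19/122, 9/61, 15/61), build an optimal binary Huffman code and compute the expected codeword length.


Huffman construction (repeatedly merge the two least-probable nodes; each merge adds 1 bit to every symbol beneath it): 2/61 + 4/61 = 6/61; 6/61 + 7/61 = 13/61; 9/61 + 19/122 = 37/122; 13/61 + 29/122 = 55/122; 15/61 + 37/122 = 67/122; 55/122 + 67/122 = 1. Resulting codeword lengths (in the order the probabilities were given): (4, 3, 4, 2, 3, 3, 2). L_avg = sum(p_i * l_i) = 4/61*4 + 7/61*3 + 2/61*4 + 29/122*2 + 19/122*3 + 9/61*3 + 15/61*2 = 319/122 = 2.6148

2.6148 bits


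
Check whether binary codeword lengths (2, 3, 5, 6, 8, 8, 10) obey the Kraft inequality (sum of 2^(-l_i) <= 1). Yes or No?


Kraft sum = sum(2^(-l_i)) = 0.4307, need <= 1. Result: satisfied (a binary prefix-free code with these lengths exists)

Yes


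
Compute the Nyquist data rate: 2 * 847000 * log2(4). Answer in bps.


Rate = 2 * B * log2(M) = 2 * 847000 * 2.0 = 3388000.0

3388000.0 bps


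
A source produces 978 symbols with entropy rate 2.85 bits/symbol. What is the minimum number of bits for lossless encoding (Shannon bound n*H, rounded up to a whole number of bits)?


Minimum bits >= n * H = 978 * 2.85 = 2787.3, rounded up to a whole number of bits = 2788

2788 bits


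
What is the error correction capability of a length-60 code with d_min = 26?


Correction capability = floor((d-1)/2) = floor((26-1)/2) = 12

12 errors


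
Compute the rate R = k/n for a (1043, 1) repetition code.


Rate = k/n = 1/1043

1/1043


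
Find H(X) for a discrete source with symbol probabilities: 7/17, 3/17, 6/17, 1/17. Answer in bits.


H = -sum(p_i * log2(p_i)). Terms: -(7/17)*log2(7/17) = 0.527103; -(3/17)*log2(3/17) = 0.441618; -(6/17)*log2(6/17) = 0.530294; -(1/17)*log2(1/17) = 0.240439. H = 0.527103 + 0.441618 + 0.530294 + 0.240439 = 1.7395

1.7395 bits


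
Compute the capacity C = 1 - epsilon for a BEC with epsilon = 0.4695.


C = 1 - epsilon = 1 - 0.4695 = 0.5305

0.5305 bits


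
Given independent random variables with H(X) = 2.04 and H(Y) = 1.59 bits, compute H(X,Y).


For independent variables, H(X,Y) = H(X) + H(Y) = 2.04 + 1.59 = 3.63

3.63 bits


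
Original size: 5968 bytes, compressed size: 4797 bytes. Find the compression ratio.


Ratio = original / compressed = 5968 / 4797 = 1.2441

1.2441


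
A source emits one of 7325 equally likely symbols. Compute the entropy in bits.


H = log2(n) = log2(7325) = 12.8386

12.8386 bits


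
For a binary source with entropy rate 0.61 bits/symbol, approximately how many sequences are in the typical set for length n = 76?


log2|A_typical| = nH = 76 * 0.61 = 46.36, so |A_typical| ~ 2^46.36 = 9.031e+13

9.031e+13


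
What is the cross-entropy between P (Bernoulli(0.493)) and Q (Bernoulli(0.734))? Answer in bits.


H(P,Q) = -p*log2(q) - (1-p)*log2(1-q). -0.493*log2(0.734) = 0.219951; -0.507*log2(0.266) = 0.968624. H(P,Q) = 0.219951 + 0.968624 = 1.1886

1.1886 bits


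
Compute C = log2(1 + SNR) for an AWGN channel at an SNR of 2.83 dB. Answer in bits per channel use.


SNR_linear = 10^(2.83/10) = 1.9187; C = log2(1 + SNR_linear) = log2(1 + 1.9187) = 1.5453

1.5453 bits/channel use


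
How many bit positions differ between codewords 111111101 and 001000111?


Count differing positions: ^ ^ . ^ ^ ^ . ^ . = 6 differences

6


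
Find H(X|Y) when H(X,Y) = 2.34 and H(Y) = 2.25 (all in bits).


H(X|Y) = H(X,Y) - H(Y) = 2.34 - 2.25 = 0.09

0.09 bits


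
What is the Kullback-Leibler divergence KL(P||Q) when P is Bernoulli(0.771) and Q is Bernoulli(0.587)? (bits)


KL = p*log2(p/q) + (1-p)*log2((1-p)/(1-q)) = 0.771*log2(0.771/0.587) + 0.229*log2(0.229/0.413) = 0.1085

0.1085 bits


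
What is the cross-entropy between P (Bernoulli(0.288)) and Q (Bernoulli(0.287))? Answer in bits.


H(P,Q) = -p*log2(q) - (1-p)*log2(1-q). -0.288*log2(0.287) = 0.518653; -0.712*log2(0.713) = 0.347475. H(P,Q) = 0.518653 + 0.347475 = 0.8661

0.8661 bits


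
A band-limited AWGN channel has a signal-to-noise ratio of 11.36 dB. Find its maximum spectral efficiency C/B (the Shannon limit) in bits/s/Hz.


SNR_linear = 10^(11.36/10) = 13.6773; C/B = log2(1 + SNR_linear) = log2(1 + 13.6773) = 3.8755

3.8755 bits/s/Hz


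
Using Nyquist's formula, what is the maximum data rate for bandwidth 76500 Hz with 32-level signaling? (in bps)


Rate = 2 * B * log2(M) = 2 * 76500 * 5.0 = 765000.0

765000.0 bps


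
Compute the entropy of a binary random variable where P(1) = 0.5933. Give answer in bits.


H = -p*log2(p) - (1-p)*log2(1-p). -0.5933*log2(0.5933) = 0.446854; -0.4067*log2(0.4067) = 0.527882. H = 0.446854 + 0.527882 = 0.9747

0.9747 bits


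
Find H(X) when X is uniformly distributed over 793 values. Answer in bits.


H = log2(n) = log2(793) = 9.6312

9.6312 bits


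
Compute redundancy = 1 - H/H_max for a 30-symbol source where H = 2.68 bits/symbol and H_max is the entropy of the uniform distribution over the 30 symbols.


H_max = log2(K) = log2(30) = 4.9069 bits/symbol. Redundancy = 1 - H/H_max = 1 - 2.68/4.9069 = 1 - 0.5462 = 0.4538

0.4538


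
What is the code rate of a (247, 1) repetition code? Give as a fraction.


Rate = k/n = 1/247

1/247


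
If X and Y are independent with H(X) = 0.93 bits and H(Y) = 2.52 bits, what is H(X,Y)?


For independent variables, H(X,Y) = H(X) + H(Y) = 0.93 + 2.52 = 3.45

3.45 bits


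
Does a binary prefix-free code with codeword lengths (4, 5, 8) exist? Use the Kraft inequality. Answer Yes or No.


Kraft sum = sum(2^(-l_i)) = 0.0977, need <= 1. Result: satisfied (a binary prefix-free code with these lengths exists)

Yes


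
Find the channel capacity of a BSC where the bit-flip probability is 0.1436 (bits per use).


H(p) = -p*log2(p) - (1-p)*log2(1-p) = -0.1436*log2(0.1436) - 0.8564*log2(0.8564) = 0.402062 + 0.191528 = 0.5936. C = 1 - H(p) = 1 - 0.5936 = 0.4064

0.4064 bits


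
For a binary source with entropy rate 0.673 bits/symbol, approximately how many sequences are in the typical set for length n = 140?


log2|A_typical| = nH = 140 * 0.673 = 94.22, so |A_typical| ~ 2^94.22 = 2.307e+28

2.307e+28


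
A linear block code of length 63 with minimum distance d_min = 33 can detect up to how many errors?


Detection capability = d_min - 1 = 33 - 1 = 32

32 errors


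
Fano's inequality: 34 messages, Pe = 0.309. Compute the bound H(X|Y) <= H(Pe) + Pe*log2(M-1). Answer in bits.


H(Pe) = -Pe*log2(Pe) - (1-Pe)*log2(1-Pe) = -0.309*log2(0.309) - 0.691*log2(0.691) = 0.523545 + 0.368470 = 0.892. Pe*log2(M-1) = 0.309*log2(33) = 1.558718. Bound = H(Pe) + Pe*log2(M-1) = 0.523545 + 0.368470 + 1.558718 = 2.4507

2.4507 bits


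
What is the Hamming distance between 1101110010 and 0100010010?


Count differing positions: ^ . . ^ ^ . . . . . = 3 differences

3


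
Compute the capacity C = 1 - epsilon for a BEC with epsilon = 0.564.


C = 1 - epsilon = 1 - 0.564 = 0.436

0.436 bits


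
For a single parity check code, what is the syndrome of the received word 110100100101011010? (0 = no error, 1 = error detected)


Syndrome = XOR of all bits = 1 XOR 1 XOR 0 XOR 1 XOR 0 XOR 0 XOR 1 XOR 0 XOR 0 XOR 1 XOR 0 XOR 1 XOR 0 XOR 1 XOR 1 XOR 0 XOR 1 XOR 0 = 1

1


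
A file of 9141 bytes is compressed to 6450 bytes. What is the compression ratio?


Ratio = original / compressed = 9141 / 6450 = 1.4172

1.4172


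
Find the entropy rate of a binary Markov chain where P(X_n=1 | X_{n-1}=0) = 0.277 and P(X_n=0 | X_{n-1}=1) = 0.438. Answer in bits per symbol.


Stationary distribution: pi_0 = p10/(p01+p10) = 0.6126, pi_1 = 0.3874. Entropy rate H' = pi_0*H(p01) + pi_1*H(p10) = 0.6126*0.8513 + 0.3874*0.9889 = 0.9046

0.9046 bits/symbol


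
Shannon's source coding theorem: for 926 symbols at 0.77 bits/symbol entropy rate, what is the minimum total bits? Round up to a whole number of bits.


Minimum bits >= n * H = 926 * 0.77 = 713.02, rounded up to a whole number of bits = 714

714 bits


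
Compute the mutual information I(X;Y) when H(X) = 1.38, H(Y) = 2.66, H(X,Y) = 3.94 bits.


I(X;Y) = H(X) + H(Y) - H(X,Y) = 1.38 + 2.66 - 3.94 = 0.1

0.1 bits


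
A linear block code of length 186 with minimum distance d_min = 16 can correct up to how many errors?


Correction capability = floor((d-1)/2) = floor((16-1)/2) = 7

7 errors


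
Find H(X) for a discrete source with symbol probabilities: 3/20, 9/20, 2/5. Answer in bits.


H = -sum(p_i * log2(p_i)). Terms: -(3/20)*log2(3/20) = 0.410545; -(9/20)*log2(9/20) = 0.518401; -(2/5)*log2(2/5) = 0.528771. H = 0.410545 + 0.518401 + 0.528771 = 1.4577

1.4577 bits


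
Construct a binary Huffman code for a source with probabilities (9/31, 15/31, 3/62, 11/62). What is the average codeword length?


Huffman construction (repeatedly merge the two least-probable nodes; each merge adds 1 bit to every symbol beneath it): 3/62 + 11/62 = 7/31; 7/31 + 9/31 = 16/31; 15/31 + 16/31 = 1. Resulting codeword lengths (in the order the probabilities were given): (2, 1, 3, 3). L_avg = sum(p_i * l_i) = 9/31*2 + 15/31*1 + 3/62*3 + 11/62*3 = 54/31 = 1.7419

1.7419 bits


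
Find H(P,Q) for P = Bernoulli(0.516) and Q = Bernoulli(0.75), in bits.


H(P,Q) = -p*log2(q) - (1-p)*log2(1-q). -0.516*log2(0.75) = 0.214159; -0.484*log2(0.25) = 0.968000. H(P,Q) = 0.214159 + 0.968000 = 1.1822

1.1822 bits


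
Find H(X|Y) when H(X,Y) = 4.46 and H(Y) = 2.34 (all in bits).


H(X|Y) = H(X,Y) - H(Y) = 4.46 - 2.34 = 2.12

2.12 bits


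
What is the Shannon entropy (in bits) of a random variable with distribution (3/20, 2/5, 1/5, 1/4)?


H = -sum(p_i * log2(p_i)). Terms: -(3/20)*log2(3/20) = 0.410545; -(2/5)*log2(2/5) = 0.528771; -(1/5)*log2(1/5) = 0.464386; -(1/4)*log2(1/4) = 0.500000. H = 0.410545 + 0.528771 + 0.464386 + 0.500000 = 1.9037

1.9037 bits


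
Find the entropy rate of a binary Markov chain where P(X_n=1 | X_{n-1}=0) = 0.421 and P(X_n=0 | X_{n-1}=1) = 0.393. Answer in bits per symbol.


Stationary distribution: pi_0 = p10/(p01+p10) = 0.4828, pi_1 = 0.5172. Entropy rate H' = pi_0*H(p01) + pi_1*H(p10) = 0.4828*0.9819 + 0.5172*0.9667 = 0.9741

0.9741 bits/symbol


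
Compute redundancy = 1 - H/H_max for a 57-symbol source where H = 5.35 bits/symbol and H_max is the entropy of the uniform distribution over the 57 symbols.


H_max = log2(K) = log2(57) = 5.8329 bits/symbol. Redundancy = 1 - H/H_max = 1 - 5.35/5.8329 = 1 - 0.9172 = 0.0828

0.0828


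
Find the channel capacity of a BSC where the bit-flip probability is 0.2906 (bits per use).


H(p) = -p*log2(p) - (1-p)*log2(1-p) = -0.2906*log2(0.2906) - 0.7094*log2(0.7094) = 0.518109 + 0.351386 = 0.8695. C = 1 - H(p) = 1 - 0.8695 = 0.1305

0.1305 bits


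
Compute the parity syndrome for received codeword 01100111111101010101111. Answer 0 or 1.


Syndrome = XOR of all bits = 0 XOR 1 XOR 1 XOR 0 XOR 0 XOR 1 XOR 1 XOR 1 XOR 1 XOR 1 XOR 1 XOR 1 XOR 0 XOR 1 XOR 0 XOR 1 XOR 0 XOR 1 XOR 0 XOR 1 XOR 1 XOR 1 XOR 1 = 0

0


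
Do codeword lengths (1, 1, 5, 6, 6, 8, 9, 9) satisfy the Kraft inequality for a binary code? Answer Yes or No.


Kraft sum = sum(2^(-l_i)) = 1.0703, need <= 1. Result: violated (a binary prefix-free code with these lengths cannot exist)

No


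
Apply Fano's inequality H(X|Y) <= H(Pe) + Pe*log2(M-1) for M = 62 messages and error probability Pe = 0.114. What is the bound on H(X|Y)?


H(Pe) = -Pe*log2(Pe) - (1-Pe)*log2(1-Pe) = -0.114*log2(0.114) - 0.886*log2(0.886) = 0.357150 + 0.154715 = 0.5119. Pe*log2(M-1) = 0.114*log2(61) = 0.676104. Bound = H(Pe) + Pe*log2(M-1) = 0.357150 + 0.154715 + 0.676104 = 1.188

1.188 bits


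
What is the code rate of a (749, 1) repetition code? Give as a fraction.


Rate = k/n = 1/749

1/749


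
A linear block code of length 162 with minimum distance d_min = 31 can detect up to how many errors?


Detection capability = d_min - 1 = 31 - 1 = 30

30 errors


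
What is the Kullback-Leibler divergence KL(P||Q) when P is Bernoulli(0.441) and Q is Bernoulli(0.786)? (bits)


KL = p*log2(p/q) + (1-p)*log2((1-p)/(1-q)) = 0.441*log2(0.441/0.786) + 0.559*log2(0.559/0.214) = 0.4067

0.4067 bits


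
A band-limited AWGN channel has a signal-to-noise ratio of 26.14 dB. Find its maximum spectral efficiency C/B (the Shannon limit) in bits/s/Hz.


SNR_linear = 10^(26.14/10) = 411.1497; C/B = log2(1 + SNR_linear) = log2(1 + 411.1497) = 8.687

8.687 bits/s/Hz


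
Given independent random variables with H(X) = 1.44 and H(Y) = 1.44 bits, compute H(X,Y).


For independent variables, H(X,Y) = H(X) + H(Y) = 1.44 + 1.44 = 2.88

2.88 bits


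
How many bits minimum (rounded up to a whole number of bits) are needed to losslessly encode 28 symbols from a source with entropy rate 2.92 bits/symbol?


Minimum bits >= n * H = 28 * 2.92 = 81.76, rounded up to a whole number of bits = 82

82 bits


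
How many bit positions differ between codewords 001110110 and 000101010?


Count differing positions: . . ^ . ^ ^ ^ . . = 4 differences

4


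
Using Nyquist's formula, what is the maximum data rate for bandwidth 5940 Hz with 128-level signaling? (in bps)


Rate = 2 * B * log2(M) = 2 * 5940 * 7.0 = 83160.0

83160.0 bps


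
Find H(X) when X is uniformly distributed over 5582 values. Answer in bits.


H = log2(n) = log2(5582) = 12.4466

12.4466 bits


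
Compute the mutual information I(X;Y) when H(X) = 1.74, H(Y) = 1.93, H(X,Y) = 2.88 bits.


I(X;Y) = H(X) + H(Y) - H(X,Y) = 1.74 + 1.93 - 2.88 = 0.79

0.79 bits


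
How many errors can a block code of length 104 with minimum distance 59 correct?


Correction capability = floor((d-1)/2) = floor((59-1)/2) = 29

29 errors


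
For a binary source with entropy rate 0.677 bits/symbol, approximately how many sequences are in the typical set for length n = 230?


log2|A_typical| = nH = 230 * 0.677 = 155.71, so |A_typical| ~ 2^155.71 = 7.471e+46

7.471e+46


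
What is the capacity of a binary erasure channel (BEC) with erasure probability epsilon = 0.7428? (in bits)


C = 1 - epsilon = 1 - 0.7428 = 0.2572

0.2572 bits


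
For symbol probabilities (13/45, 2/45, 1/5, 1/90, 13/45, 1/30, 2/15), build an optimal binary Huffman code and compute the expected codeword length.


Huffman construction (repeatedly merge the two least-probable nodes; each merge adds 1 bit to every symbol beneath it): 1/90 + 1/30 = 2/45; 2/45 + 2/45 = 4/45; 4/45 + 2/15 = 2/9; 1/5 + 2/9 = 19/45; 13/45 + 13/45 = 26/45; 19/45 + 26/45 = 1. Resulting codeword lengths (in the order the probabilities were given): (2, 4, 2, 5, 2, 5, 3). L_avg = sum(p_i * l_i) = 13/45*2 + 2/45*4 + 1/5*2 + 1/90*5 + 13/45*2 + 1/30*5 + 2/15*3 = 106/45 = 2.3556

2.3556 bits


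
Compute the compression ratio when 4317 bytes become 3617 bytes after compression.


Ratio = original / compressed = 4317 / 3617 = 1.1935

1.1935


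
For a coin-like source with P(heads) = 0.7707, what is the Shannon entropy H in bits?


H = -p*log2(p) - (1-p)*log2(1-p). -0.7707*log2(0.7707) = 0.289597; -0.2293*log2(0.2293) = 0.487192. H = 0.289597 + 0.487192 = 0.7768

0.7768 bits


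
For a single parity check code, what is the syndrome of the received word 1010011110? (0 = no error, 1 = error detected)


Syndrome = XOR of all bits = 1 XOR 0 XOR 1 XOR 0 XOR 0 XOR 1 XOR 1 XOR 1 XOR 1 XOR 0 = 0

0


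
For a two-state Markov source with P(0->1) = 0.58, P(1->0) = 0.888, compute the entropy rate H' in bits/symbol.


Stationary distribution: pi_0 = p10/(p01+p10) = 0.6049, pi_1 = 0.3951. Entropy rate H' = pi_0*H(p01) + pi_1*H(p10) = 0.6049*0.9815 + 0.3951*0.5059 = 0.7936

0.7936 bits/symbol


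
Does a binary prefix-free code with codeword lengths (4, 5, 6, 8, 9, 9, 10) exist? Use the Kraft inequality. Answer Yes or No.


Kraft sum = sum(2^(-l_i)) = 0.1182, need <= 1. Result: satisfied (a binary prefix-free code with these lengths exists)

Yes


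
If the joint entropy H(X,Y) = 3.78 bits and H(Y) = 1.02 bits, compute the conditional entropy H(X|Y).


H(X|Y) = H(X,Y) - H(Y) = 3.78 - 1.02 = 2.76

2.76 bits


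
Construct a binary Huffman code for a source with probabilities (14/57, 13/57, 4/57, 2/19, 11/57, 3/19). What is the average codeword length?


Huffman construction (repeatedly merge the two least-probable nodes; each merge adds 1 bit to every symbol beneath it): 4/57 + 2/19 = 10/57; 3/19 + 10/57 = 1/3; 11/57 + 13/57 = 8/19; 14/57 + 1/3 = 11/19; 8/19 + 11/19 = 1. Resulting codeword lengths (in the order the probabilities were given): (2, 2, 4, 4, 2, 3). L_avg = sum(p_i * l_i) = 14/57*2 + 13/57*2 + 4/57*4 + 2/19*4 + 11/57*2 + 3/19*3 = 143/57 = 2.5088

2.5088 bits


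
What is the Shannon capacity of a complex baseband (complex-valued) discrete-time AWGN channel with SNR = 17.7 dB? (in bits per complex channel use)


SNR_linear = 10^(17.7/10) = 58.8844; C = log2(1 + SNR_linear) = log2(1 + 58.8844) = 5.9041

5.9041 bits/channel use


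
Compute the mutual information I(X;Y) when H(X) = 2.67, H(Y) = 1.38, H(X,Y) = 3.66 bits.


I(X;Y) = H(X) + H(Y) - H(X,Y) = 2.67 + 1.38 - 3.66 = 0.39

0.39 bits


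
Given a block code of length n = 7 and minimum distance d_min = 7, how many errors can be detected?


Detection capability = d_min - 1 = 7 - 1 = 6

6 errors


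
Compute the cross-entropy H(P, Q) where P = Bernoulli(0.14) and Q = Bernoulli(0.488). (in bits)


H(P,Q) = -p*log2(q) - (1-p)*log2(1-q). -0.14*log2(0.488) = 0.144907; -0.86*log2(0.512) = 0.830574. H(P,Q) = 0.144907 + 0.830574 = 0.9755

0.9755 bits


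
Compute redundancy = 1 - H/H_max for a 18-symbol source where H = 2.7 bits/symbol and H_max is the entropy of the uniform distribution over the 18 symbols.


H_max = log2(K) = log2(18) = 4.1699 bits/symbol. Redundancy = 1 - H/H_max = 1 - 2.7/4.1699 = 1 - 0.6475 = 0.3525

0.3525


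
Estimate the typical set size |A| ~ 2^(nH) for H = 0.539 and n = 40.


log2|A_typical| = nH = 40 * 0.539 = 21.56, so |A_typical| ~ 2^21.56 = 3.092e+06

3.092e+06


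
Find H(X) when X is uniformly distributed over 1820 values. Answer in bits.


H = log2(n) = log2(1820) = 10.8297

10.8297 bits


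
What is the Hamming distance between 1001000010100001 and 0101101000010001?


Count differing positions: ^ ^ . . ^ . ^ . ^ . ^ ^ . . . . = 7 differences

7


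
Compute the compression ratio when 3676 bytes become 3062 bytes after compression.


Ratio = original / compressed = 3676 / 3062 = 1.2005

1.2005


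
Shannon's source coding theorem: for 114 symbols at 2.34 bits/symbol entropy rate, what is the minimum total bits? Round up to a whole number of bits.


Minimum bits >= n * H = 114 * 2.34 = 266.76, rounded up to a whole number of bits = 267

267 bits


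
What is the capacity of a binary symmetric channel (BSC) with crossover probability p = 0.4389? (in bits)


H(p) = -p*log2(p) - (1-p)*log2(1-p) = -0.4389*log2(0.4389) - 0.5611*log2(0.5611) = 0.521429 + 0.467772 = 0.9892. C = 1 - H(p) = 1 - 0.9892 = 0.0108

0.0108 bits


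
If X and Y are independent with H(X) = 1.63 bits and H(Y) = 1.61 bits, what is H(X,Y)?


For independent variables, H(X,Y) = H(X) + H(Y) = 1.63 + 1.61 = 3.24

3.24 bits


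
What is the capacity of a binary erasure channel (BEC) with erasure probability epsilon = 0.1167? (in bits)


C = 1 - epsilon = 1 - 0.1167 = 0.8833

0.8833 bits


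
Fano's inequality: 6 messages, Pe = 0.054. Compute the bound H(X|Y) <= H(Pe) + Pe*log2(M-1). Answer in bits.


H(Pe) = -Pe*log2(Pe) - (1-Pe)*log2(1-Pe) = -0.054*log2(0.054) - 0.946*log2(0.946) = 0.227388 + 0.075763 = 0.3032. Pe*log2(M-1) = 0.054*log2(5) = 0.125384. Bound = H(Pe) + Pe*log2(M-1) = 0.227388 + 0.075763 + 0.125384 = 0.4285

0.4285 bits


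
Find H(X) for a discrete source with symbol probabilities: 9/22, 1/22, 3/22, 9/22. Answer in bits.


H = -sum(p_i * log2(p_i)). Terms: -(9/22)*log2(9/22) = 0.527525; -(1/22)*log2(1/22) = 0.202701; -(3/22)*log2(3/22) = 0.391973; -(9/22)*log2(9/22) = 0.527525. H = 0.527525 + 0.202701 + 0.391973 + 0.527525 = 1.6497

1.6497 bits


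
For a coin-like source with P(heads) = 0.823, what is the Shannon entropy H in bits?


H = -p*log2(p) - (1-p)*log2(1-p). -0.823*log2(0.823) = 0.231292; -0.177*log2(0.177) = 0.442178. H = 0.231292 + 0.442178 = 0.6735

0.6735 bits


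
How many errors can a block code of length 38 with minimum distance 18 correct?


Correction capability = floor((d-1)/2) = floor((18-1)/2) = 8

8 errors


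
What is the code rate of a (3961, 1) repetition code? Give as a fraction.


Rate = k/n = 1/3961

1/3961


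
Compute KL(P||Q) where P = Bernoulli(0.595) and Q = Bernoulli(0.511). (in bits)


KL = p*log2(p/q) + (1-p)*log2((1-p)/(1-q)) = 0.595*log2(0.595/0.511) + 0.405*log2(0.405/0.489) = 0.0205

0.0205 bits


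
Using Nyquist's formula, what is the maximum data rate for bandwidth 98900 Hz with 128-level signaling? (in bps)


Rate = 2 * B * log2(M) = 2 * 98900 * 7.0 = 1384600.0

1384600.0 bps


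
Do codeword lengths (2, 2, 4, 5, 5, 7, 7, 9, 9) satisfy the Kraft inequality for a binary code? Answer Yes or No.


Kraft sum = sum(2^(-l_i)) = 0.6445, need <= 1. Result: satisfied (a binary prefix-free code with these lengths exists)

Yes


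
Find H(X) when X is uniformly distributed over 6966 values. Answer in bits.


H = log2(n) = log2(6966) = 12.7661

12.7661 bits


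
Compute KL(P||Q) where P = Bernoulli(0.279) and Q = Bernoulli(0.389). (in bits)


KL = p*log2(p/q) + (1-p)*log2((1-p)/(1-q)) = 0.279*log2(0.279/0.389) + 0.721*log2(0.721/0.611) = 0.0384

0.0384 bits


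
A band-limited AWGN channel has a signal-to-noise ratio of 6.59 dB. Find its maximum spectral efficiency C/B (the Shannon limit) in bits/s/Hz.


SNR_linear = 10^(6.59/10) = 4.5604; C/B = log2(1 + SNR_linear) = log2(1 + 4.5604) = 2.4752

2.4752 bits/s/Hz


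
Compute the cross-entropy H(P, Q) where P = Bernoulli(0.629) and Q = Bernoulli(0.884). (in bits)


H(P,Q) = -p*log2(q) - (1-p)*log2(1-q). -0.629*log2(0.884) = 0.111888; -0.371*log2(0.116) = 1.152995. H(P,Q) = 0.111888 + 1.152995 = 1.2649

1.2649 bits


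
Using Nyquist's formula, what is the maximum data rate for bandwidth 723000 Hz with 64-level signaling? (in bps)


Rate = 2 * B * log2(M) = 2 * 723000 * 6.0 = 8676000.0

8676000.0 bps


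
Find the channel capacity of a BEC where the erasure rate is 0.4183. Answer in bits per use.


C = 1 - epsilon = 1 - 0.4183 = 0.5817

0.5817 bits


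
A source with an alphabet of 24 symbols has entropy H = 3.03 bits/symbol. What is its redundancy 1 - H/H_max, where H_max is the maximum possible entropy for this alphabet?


H_max = log2(K) = log2(24) = 4.585 bits/symbol. Redundancy = 1 - H/H_max = 1 - 3.03/4.585 = 1 - 0.6609 = 0.3391

0.3391


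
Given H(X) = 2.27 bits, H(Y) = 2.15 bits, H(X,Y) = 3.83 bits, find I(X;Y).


I(X;Y) = H(X) + H(Y) - H(X,Y) = 2.27 + 2.15 - 3.83 = 0.59

0.59 bits


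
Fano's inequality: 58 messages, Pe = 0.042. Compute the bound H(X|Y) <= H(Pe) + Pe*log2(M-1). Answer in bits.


H(Pe) = -Pe*log2(Pe) - (1-Pe)*log2(1-Pe) = -0.042*log2(0.042) - 0.958*log2(0.958) = 0.192086 + 0.059303 = 0.2514. Pe*log2(M-1) = 0.042*log2(57) = 0.244981. Bound = H(Pe) + Pe*log2(M-1) = 0.192086 + 0.059303 + 0.244981 = 0.4964

0.4964 bits


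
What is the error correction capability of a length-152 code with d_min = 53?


Correction capability = floor((d-1)/2) = floor((53-1)/2) = 26

26 errors


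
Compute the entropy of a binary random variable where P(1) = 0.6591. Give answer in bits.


H = -p*log2(p) - (1-p)*log2(1-p). -0.6591*log2(0.6591) = 0.396403; -0.3409*log2(0.3409) = 0.529274. H = 0.396403 + 0.529274 = 0.9257

0.9257 bits


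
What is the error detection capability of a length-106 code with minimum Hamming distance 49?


Detection capability = d_min - 1 = 49 - 1 = 48

48 errors


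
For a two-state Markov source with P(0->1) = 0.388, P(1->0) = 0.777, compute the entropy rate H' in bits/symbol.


Stationary distribution: pi_0 = p10/(p01+p10) = 0.667, pi_1 = 0.333. Entropy rate H' = pi_0*H(p01) + pi_1*H(p10) = 0.667*0.9635 + 0.333*0.7656 = 0.8976

0.8976 bits/symbol


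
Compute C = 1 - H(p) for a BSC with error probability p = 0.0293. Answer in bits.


H(p) = -p*log2(p) - (1-p)*log2(1-p) = -0.0293*log2(0.0293) - 0.9707*log2(0.9707) = 0.149224 + 0.041646 = 0.1909. C = 1 - H(p) = 1 - 0.1909 = 0.8091

0.8091 bits


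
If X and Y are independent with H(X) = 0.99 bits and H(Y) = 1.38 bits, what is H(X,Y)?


For independent variables, H(X,Y) = H(X) + H(Y) = 0.99 + 1.38 = 2.37

2.37 bits


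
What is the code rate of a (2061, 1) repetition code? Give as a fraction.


Rate = k/n = 1/2061

1/2061


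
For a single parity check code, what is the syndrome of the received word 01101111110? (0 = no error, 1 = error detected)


Syndrome = XOR of all bits = 0 XOR 1 XOR 1 XOR 0 XOR 1 XOR 1 XOR 1 XOR 1 XOR 1 XOR 1 XOR 0 = 0

0


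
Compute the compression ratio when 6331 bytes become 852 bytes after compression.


Ratio = original / compressed = 6331 / 852 = 7.4308

7.4308


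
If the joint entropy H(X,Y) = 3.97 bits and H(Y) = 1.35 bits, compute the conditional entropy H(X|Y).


H(X|Y) = H(X,Y) - H(Y) = 3.97 - 1.35 = 2.62

2.62 bits


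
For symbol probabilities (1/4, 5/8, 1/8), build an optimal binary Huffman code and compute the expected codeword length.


Huffman construction (repeatedly merge the two least-probable nodes; each merge adds 1 bit to every symbol beneath it): 1/8 + 1/4 = 3/8; 3/8 + 5/8 = 1. Resulting codeword lengths (in the order the probabilities were given): (2, 1, 2). L_avg = sum(p_i * l_i) = 1/4*2 + 5/8*1 + 1/8*2 = 11/8 = 1.375

1.375 bits


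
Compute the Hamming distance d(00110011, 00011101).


Count differing positions: . . ^ . ^ ^ ^ . = 4 differences

4


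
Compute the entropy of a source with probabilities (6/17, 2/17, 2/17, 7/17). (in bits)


H = -sum(p_i * log2(p_i)). Terms: -(6/17)*log2(6/17) = 0.530294; -(2/17)*log2(2/17) = 0.363231; -(2/17)*log2(2/17) = 0.363231; -(7/17)*log2(7/17) = 0.527103. H = 0.530294 + 0.363231 + 0.363231 + 0.527103 = 1.7839

1.7839 bits


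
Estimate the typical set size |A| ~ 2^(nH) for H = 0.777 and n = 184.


log2|A_typical| = nH = 184 * 0.777 = 142.968, so |A_typical| ~ 2^142.968 = 1.091e+43

1.091e+43


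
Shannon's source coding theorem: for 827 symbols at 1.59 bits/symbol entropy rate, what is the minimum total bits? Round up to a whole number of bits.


Minimum bits >= n * H = 827 * 1.59 = 1314.93, rounded up to a whole number of bits = 1315

1315 bits


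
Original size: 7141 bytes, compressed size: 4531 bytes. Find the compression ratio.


Ratio = original / compressed = 7141 / 4531 = 1.576

1.576


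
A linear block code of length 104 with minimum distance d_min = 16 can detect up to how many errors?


Detection capability = d_min - 1 = 16 - 1 = 15

15 errors


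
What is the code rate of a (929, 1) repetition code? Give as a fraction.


Rate = k/n = 1/929

1/929


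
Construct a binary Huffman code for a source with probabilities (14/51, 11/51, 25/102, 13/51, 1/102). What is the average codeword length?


Huffman construction (repeatedly merge the two least-probable nodes; each merge adds 1 bit to every symbol beneath it): 1/102 + 11/51 = 23/102; 23/102 + 25/102 = 8/17; 13/51 + 14/51 = 9/17; 8/17 + 9/17 = 1. Resulting codeword lengths (in the order the probabilities were given): (2, 3, 2, 2, 3). L_avg = sum(p_i * l_i) = 14/51*2 + 11/51*3 + 25/102*2 + 13/51*2 + 1/102*3 = 227/102 = 2.2255

2.2255 bits


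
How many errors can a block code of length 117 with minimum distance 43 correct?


Correction capability = floor((d-1)/2) = floor((43-1)/2) = 21

21 errors


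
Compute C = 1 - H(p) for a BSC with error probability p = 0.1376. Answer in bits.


H(p) = -p*log2(p) - (1-p)*log2(1-p) = -0.1376*log2(0.1376) - 0.8624*log2(0.8624) = 0.393735 + 0.184184 = 0.5779. C = 1 - H(p) = 1 - 0.5779 = 0.4221

0.4221 bits


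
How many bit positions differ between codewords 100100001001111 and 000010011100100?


Count differing positions: ^ . . ^ ^ . . ^ . ^ . ^ . ^ ^ = 8 differences

8


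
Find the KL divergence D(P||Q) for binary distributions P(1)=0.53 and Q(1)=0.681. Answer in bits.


KL = p*log2(p/q) + (1-p)*log2((1-p)/(1-q)) = 0.53*log2(0.53/0.681) + 0.47*log2(0.47/0.319) = 0.0711

0.0711 bits


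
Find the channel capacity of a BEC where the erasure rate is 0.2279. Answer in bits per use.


C = 1 - epsilon = 1 - 0.2279 = 0.7721

0.7721 bits


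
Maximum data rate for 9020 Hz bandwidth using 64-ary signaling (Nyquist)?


Rate = 2 * B * log2(M) = 2 * 9020 * 6.0 = 108240.0

108240.0 bps


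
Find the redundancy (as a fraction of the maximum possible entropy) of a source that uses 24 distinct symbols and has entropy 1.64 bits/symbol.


H_max = log2(K) = log2(24) = 4.585 bits/symbol. Redundancy = 1 - H/H_max = 1 - 1.64/4.585 = 1 - 0.3577 = 0.6423

0.6423


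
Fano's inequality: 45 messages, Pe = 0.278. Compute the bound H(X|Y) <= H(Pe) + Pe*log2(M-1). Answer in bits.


H(Pe) = -Pe*log2(Pe) - (1-Pe)*log2(1-Pe) = -0.278*log2(0.278) - 0.722*log2(0.722) = 0.513422 + 0.339289 = 0.8527. Pe*log2(M-1) = 0.278*log2(44) = 1.517722. Bound = H(Pe) + Pe*log2(M-1) = 0.513422 + 0.339289 + 1.517722 = 2.3704

2.3704 bits


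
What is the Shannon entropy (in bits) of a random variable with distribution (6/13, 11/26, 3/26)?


H = -sum(p_i * log2(p_i)). Terms: -(6/13)*log2(6/13) = 0.514836; -(11/26)*log2(11/26) = 0.525042; -(3/26)*log2(3/26) = 0.359478. H = 0.514836 + 0.525042 + 0.359478 = 1.3994

1.3994 bits


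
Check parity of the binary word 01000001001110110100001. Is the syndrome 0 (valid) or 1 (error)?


Syndrome = XOR of all bits = 0 XOR 1 XOR 0 XOR 0 XOR 0 XOR 0 XOR 0 XOR 1 XOR 0 XOR 0 XOR 1 XOR 1 XOR 1 XOR 0 XOR 1 XOR 1 XOR 0 XOR 1 XOR 0 XOR 0 XOR 0 XOR 0 XOR 1 = 1

1


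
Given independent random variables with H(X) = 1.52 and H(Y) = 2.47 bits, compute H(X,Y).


For independent variables, H(X,Y) = H(X) + H(Y) = 1.52 + 2.47 = 3.99

3.99 bits


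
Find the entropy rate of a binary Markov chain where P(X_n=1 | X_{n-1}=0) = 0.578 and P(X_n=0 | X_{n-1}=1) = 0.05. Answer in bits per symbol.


Stationary distribution: pi_0 = p10/(p01+p10) = 0.0796, pi_1 = 0.9204. Entropy rate H' = pi_0*H(p01) + pi_1*H(p10) = 0.0796*0.9824 + 0.9204*0.2864 = 0.3418

0.3418 bits/symbol


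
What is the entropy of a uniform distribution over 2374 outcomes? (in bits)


H = log2(n) = log2(2374) = 11.2131

11.2131 bits


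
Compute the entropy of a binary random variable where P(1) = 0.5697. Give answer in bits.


H = -p*log2(p) - (1-p)*log2(1-p). -0.5697*log2(0.5697) = 0.462440; -0.4303*log2(0.4303) = 0.523497. H = 0.462440 + 0.523497 = 0.9859

0.9859 bits


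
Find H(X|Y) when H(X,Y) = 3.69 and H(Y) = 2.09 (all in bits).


H(X|Y) = H(X,Y) - H(Y) = 3.69 - 2.09 = 1.6

1.6 bits


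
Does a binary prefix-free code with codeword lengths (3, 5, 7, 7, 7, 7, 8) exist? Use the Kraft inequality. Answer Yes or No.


Kraft sum = sum(2^(-l_i)) = 0.1914, need <= 1. Result: satisfied (a binary prefix-free code with these lengths exists)

Yes


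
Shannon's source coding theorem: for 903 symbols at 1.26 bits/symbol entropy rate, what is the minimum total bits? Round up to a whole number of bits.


Minimum bits >= n * H = 903 * 1.26 = 1137.78, rounded up to a whole number of bits = 1138

1138 bits


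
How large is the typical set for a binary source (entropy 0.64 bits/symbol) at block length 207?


log2|A_typical| = nH = 207 * 0.64 = 132.48, so |A_typical| ~ 2^132.48 = 7.594e+39

7.594e+39


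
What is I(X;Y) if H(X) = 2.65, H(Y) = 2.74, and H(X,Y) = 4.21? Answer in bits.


I(X;Y) = H(X) + H(Y) - H(X,Y) = 2.65 + 2.74 - 4.21 = 1.18

1.18 bits


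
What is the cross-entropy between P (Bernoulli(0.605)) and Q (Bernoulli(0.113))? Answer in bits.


H(P,Q) = -p*log2(q) - (1-p)*log2(1-q). -0.605*log2(0.113) = 1.903091; -0.395*log2(0.887) = 0.068333. H(P,Q) = 1.903091 + 0.068333 = 1.9714

1.9714 bits


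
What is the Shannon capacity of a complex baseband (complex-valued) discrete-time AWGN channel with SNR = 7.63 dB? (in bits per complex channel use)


SNR_linear = 10^(7.63/10) = 5.7943; C = log2(1 + SNR_linear) = log2(1 + 5.7943) = 2.7643

2.7643 bits/channel use


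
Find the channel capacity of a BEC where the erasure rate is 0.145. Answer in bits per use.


C = 1 - epsilon = 1 - 0.145 = 0.855

0.855 bits


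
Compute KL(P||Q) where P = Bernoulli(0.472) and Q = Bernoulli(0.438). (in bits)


KL = p*log2(p/q) + (1-p)*log2((1-p)/(1-q)) = 0.472*log2(0.472/0.438) + 0.528*log2(0.528/0.562) = 0.0034

0.0034 bits


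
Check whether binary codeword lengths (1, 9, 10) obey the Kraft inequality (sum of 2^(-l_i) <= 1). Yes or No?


Kraft sum = sum(2^(-l_i)) = 0.5029, need <= 1. Result: satisfied (a binary prefix-free code with these lengths exists)

Yes


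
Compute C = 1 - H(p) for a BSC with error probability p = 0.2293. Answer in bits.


H(p) = -p*log2(p) - (1-p)*log2(1-p) = -0.2293*log2(0.2293) - 0.7707*log2(0.7707) = 0.487192 + 0.289597 = 0.7768. C = 1 - H(p) = 1 - 0.7768 = 0.2232

0.2232 bits


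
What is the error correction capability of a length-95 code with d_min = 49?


Correction capability = floor((d-1)/2) = floor((49-1)/2) = 24

24 errors


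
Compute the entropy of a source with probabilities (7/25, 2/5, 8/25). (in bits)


H = -sum(p_i * log2(p_i)). Terms: -(7/25)*log2(7/25) = 0.514220; -(2/5)*log2(2/5) = 0.528771; -(8/25)*log2(8/25) = 0.526034. H = 0.514220 + 0.528771 + 0.526034 = 1.569

1.569 bits


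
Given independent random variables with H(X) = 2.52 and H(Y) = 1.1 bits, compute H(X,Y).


For independent variables, H(X,Y) = H(X) + H(Y) = 2.52 + 1.1 = 3.62

3.62 bits


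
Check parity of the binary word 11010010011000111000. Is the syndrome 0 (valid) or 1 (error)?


Syndrome = XOR of all bits = 1 XOR 1 XOR 0 XOR 1 XOR 0 XOR 0 XOR 1 XOR 0 XOR 0 XOR 1 XOR 1 XOR 0 XOR 0 XOR 0 XOR 1 XOR 1 XOR 1 XOR 0 XOR 0 XOR 0 = 1

1


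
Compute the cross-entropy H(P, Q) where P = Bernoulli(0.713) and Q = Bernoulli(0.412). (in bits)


H(P,Q) = -p*log2(q) - (1-p)*log2(1-q). -0.713*log2(0.412) = 0.912129; -0.287*log2(0.588) = 0.219874. H(P,Q) = 0.912129 + 0.219874 = 1.132

1.132 bits


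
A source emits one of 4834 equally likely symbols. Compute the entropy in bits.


H = log2(n) = log2(4834) = 12.239

12.239 bits


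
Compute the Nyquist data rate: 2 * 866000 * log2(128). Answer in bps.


Rate = 2 * B * log2(M) = 2 * 866000 * 7.0 = 12124000.0

12124000.0 bps


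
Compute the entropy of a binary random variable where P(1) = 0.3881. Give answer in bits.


H = -p*log2(p) - (1-p)*log2(1-p). -0.3881*log2(0.3881) = 0.529950; -0.6119*log2(0.6119) = 0.433612. H = 0.529950 + 0.433612 = 0.9636

0.9636 bits


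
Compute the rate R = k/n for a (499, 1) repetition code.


Rate = k/n = 1/499

1/499


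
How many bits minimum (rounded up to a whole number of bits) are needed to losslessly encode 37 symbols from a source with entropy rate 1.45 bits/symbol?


Minimum bits >= n * H = 37 * 1.45 = 53.65, rounded up to a whole number of bits = 54

54 bits


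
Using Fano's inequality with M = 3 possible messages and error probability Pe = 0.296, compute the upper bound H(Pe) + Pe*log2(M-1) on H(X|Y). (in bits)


H(Pe) = -Pe*log2(Pe) - (1-Pe)*log2(1-Pe) = -0.296*log2(0.296) - 0.704*log2(0.704) = 0.519874 + 0.356472 = 0.8763. Pe*log2(M-1) = 0.296*log2(2) = 0.296000. Bound = H(Pe) + Pe*log2(M-1) = 0.519874 + 0.356472 + 0.296000 = 1.1723

1.1723 bits


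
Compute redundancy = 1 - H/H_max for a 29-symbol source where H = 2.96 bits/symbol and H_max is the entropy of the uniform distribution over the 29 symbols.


H_max = log2(K) = log2(29) = 4.858 bits/symbol. Redundancy = 1 - H/H_max = 1 - 2.96/4.858 = 1 - 0.6093 = 0.3907

0.3907


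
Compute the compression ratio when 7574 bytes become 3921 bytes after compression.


Ratio = original / compressed = 7574 / 3921 = 1.9317

1.9317


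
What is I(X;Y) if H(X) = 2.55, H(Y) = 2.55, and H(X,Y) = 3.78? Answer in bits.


I(X;Y) = H(X) + H(Y) - H(X,Y) = 2.55 + 2.55 - 3.78 = 1.32

1.32 bits


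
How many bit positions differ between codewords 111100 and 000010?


Count differing positions: ^ ^ ^ ^ ^ . = 5 differences

5


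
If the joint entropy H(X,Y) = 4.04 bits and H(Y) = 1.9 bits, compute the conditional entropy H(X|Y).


H(X|Y) = H(X,Y) - H(Y) = 4.04 - 1.9 = 2.14

2.14 bits


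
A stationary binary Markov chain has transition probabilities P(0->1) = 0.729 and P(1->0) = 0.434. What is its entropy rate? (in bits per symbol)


Stationary distribution: pi_0 = p10/(p01+p10) = 0.3732, pi_1 = 0.6268. Entropy rate H' = pi_0*H(p01) + pi_1*H(p10) = 0.3732*0.8429 + 0.6268*0.9874 = 0.9335

0.9335 bits/symbol


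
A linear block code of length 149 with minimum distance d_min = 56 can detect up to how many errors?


Detection capability = d_min - 1 = 56 - 1 = 55

55 errors
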